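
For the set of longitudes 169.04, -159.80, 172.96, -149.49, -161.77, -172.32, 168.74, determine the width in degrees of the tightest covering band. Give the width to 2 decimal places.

41.77°

Sort the longitudes: -172.32°, -161.77°, -159.80°, -149.49°, +168.74°, +169.04°, +172.96°.
Eastward gaps between consecutive values (wrapping around): 10.55°, 1.97°, 10.31°, 318.23°, 0.30°, 3.92°, 14.72°.
Largest gap = 318.23° ⇒ minimal covering band is its complement: 360° − 318.23° = 41.77°.
Band runs from +168.74° eastward to -149.49°, crossing the antimeridian.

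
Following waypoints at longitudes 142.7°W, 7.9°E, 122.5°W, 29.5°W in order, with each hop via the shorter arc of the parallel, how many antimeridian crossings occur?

Leg 1: -142.7° → +7.9°, shortest Δλ = 150.6° (east) — does not cross 180°.
Leg 2: +7.9° → -122.5°, shortest Δλ = -130.4° (west) — does not cross 180°.
Leg 3: -122.5° → -29.5°, shortest Δλ = 93.0° (east) — does not cross 180°.
Total crossings: 0.

0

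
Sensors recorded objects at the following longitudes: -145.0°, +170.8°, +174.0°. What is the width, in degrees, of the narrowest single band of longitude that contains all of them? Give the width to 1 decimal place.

44.2°

Sort the longitudes: -145.0°, +170.8°, +174.0°.
Eastward gaps between consecutive values (wrapping around): 315.8°, 3.2°, 41.0°.
Largest gap = 315.8° ⇒ minimal covering band is its complement: 360° − 315.8° = 44.2°.
Band runs from +170.8° eastward to -145.0°, crossing the antimeridian.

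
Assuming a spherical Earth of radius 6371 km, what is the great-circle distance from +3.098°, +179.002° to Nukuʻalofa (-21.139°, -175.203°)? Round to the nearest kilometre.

Δλ = -175.203 − 179.002 = -354.205°; wrapped into (−180°, 180°]: 5.795°.
Δφ = -21.139 − 3.098 = -24.237°.
a = sin²(Δφ/2) + cos φ₁ · cos φ₂ · sin²(Δλ/2) = 0.046452.
c = 2·atan2(√a, √(1−a)) = 0.43446 rad → d = 6371·c ≈ 2767.97 km.

2768 km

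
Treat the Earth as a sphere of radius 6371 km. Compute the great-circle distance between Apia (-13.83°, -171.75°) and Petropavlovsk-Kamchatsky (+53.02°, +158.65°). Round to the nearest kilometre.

7953 km

Δλ = 158.65 − -171.75 = 330.40°; wrapped into (−180°, 180°]: -29.60°.
Δφ = 53.02 − -13.83 = 66.85°.
a = sin²(Δφ/2) + cos φ₁ · cos φ₂ · sin²(Δλ/2) = 0.341544.
c = 2·atan2(√a, √(1−a)) = 1.24832 rad → d = 6371·c ≈ 7953.07 km.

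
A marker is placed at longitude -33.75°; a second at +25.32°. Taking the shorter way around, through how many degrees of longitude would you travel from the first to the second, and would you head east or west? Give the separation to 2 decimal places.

Raw difference: 25.32 − -33.75 = 59.07°.
Normalise into (−180°, 180°]: 59.07° stays 59.07°.
Positive ⇒ the second point lies to the east; separation 59.07°.

59.07° east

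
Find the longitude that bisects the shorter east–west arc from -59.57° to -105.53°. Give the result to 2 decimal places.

Signed shortest Δλ from -59.57° to -105.53° is -45.96°.
Midpoint longitude = -59.57° + (-45.96°)/2 = -59.57° − 22.98° = -82.55°.

-82.55°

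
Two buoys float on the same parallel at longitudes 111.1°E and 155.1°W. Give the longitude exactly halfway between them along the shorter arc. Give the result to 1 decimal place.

Signed shortest Δλ from +111.1° to -155.1° is +93.8°.
Midpoint longitude = +111.1° + (+93.8°)/2 = +111.1° + 46.9° = +158.0°.
(The naïve average (+111.1 + -155.1)/2 = -22.0° is on the wrong side of the globe.)

158.0°E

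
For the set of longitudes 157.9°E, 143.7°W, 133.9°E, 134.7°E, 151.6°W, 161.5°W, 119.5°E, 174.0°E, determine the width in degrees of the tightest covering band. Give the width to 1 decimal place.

Sort the longitudes: -161.5°, -151.6°, -143.7°, +119.5°, +133.9°, +134.7°, +157.9°, +174.0°.
Eastward gaps between consecutive values (wrapping around): 9.9°, 7.9°, 263.2°, 14.4°, 0.8°, 23.2°, 16.1°, 24.5°.
Largest gap = 263.2° ⇒ minimal covering band is its complement: 360° − 263.2° = 96.8°.
Band runs from +119.5° eastward to -143.7°, crossing the antimeridian.

96.8°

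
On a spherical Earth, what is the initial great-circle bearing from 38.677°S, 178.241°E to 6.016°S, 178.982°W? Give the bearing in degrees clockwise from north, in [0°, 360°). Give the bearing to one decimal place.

Δλ = -178.982 − 178.241 = -357.223°; wrapped into (−180°, 180°]: 2.777°.
θ = atan2( sin Δλ · cos φ₂ , cos φ₁ · sin φ₂ − sin φ₁ · cos φ₂ · cos Δλ )
  = atan2(0.04818, 0.53894) = 5.109° → normalised to [0°, 360°): 5.109°.

5.1°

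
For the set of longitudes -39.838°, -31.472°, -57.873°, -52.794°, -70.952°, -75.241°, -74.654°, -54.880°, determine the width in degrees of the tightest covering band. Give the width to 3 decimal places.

43.769°

Sort the longitudes: -75.241°, -74.654°, -70.952°, -57.873°, -54.880°, -52.794°, -39.838°, -31.472°.
Eastward gaps between consecutive values (wrapping around): 0.587°, 3.702°, 13.079°, 2.993°, 2.086°, 12.956°, 8.366°, 316.231°.
Largest gap = 316.231° ⇒ minimal covering band is its complement: 360° − 316.231° = 43.769°.
Band runs from -75.241° eastward to -31.472°.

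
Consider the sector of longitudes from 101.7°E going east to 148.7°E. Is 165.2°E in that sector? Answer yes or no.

No

Band width going east from +101.7° to +148.7°: ((148.7 − 101.7) mod 360) = 47.0°.
Offset of +165.2° east of the west edge: ((165.2 − 101.7) mod 360) = 63.5°.
63.5° > 47.0° ⇒ outside.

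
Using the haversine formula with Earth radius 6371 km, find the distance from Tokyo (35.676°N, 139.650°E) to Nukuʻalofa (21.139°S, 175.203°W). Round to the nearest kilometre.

Δλ = -175.203 − 139.650 = -314.853°; wrapped into (−180°, 180°]: 45.147°.
Δφ = -21.139 − 35.676 = -56.815°.
a = sin²(Δφ/2) + cos φ₁ · cos φ₂ · sin²(Δλ/2) = 0.337974.
c = 2·atan2(√a, √(1−a)) = 1.24079 rad → d = 6371·c ≈ 7905.05 km.

7905 km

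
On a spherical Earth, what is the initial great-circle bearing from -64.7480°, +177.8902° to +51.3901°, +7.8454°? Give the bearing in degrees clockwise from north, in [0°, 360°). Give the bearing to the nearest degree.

206°

Δλ = 7.8454 − 177.8902 = -170.0448°.
θ = atan2( sin Δλ · cos φ₂ , cos φ₁ · sin φ₂ − sin φ₁ · cos φ₂ · cos Δλ )
  = atan2(-0.10788, -0.22254) = -154.137° → normalised to [0°, 360°): 205.863°.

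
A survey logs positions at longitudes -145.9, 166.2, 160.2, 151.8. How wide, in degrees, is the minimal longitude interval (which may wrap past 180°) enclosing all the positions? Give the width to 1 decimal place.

62.3°

Sort the longitudes: -145.9°, +151.8°, +160.2°, +166.2°.
Eastward gaps between consecutive values (wrapping around): 297.7°, 8.4°, 6.0°, 47.9°.
Largest gap = 297.7° ⇒ minimal covering band is its complement: 360° − 297.7° = 62.3°.
Band runs from +151.8° eastward to -145.9°, crossing the antimeridian.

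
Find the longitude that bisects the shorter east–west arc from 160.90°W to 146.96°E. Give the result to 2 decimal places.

173.03°E

Signed shortest Δλ from -160.90° to +146.96° is -52.14°.
Midpoint longitude = -160.90° + (-52.14°)/2 = -160.90° − 26.07° = -186.97°.
Normalise into (−180°, 180°]: +173.03°.
(The naïve average (-160.90 + +146.96)/2 = -6.97° is on the wrong side of the globe.)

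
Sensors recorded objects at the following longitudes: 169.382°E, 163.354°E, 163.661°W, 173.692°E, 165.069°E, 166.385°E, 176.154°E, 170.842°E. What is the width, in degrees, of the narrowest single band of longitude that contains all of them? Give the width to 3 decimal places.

Sort the longitudes: -163.661°, +163.354°, +165.069°, +166.385°, +169.382°, +170.842°, +173.692°, +176.154°.
Eastward gaps between consecutive values (wrapping around): 327.015°, 1.715°, 1.316°, 2.997°, 1.460°, 2.850°, 2.462°, 20.185°.
Largest gap = 327.015° ⇒ minimal covering band is its complement: 360° − 327.015° = 32.985°.
Band runs from +163.354° eastward to -163.661°, crossing the antimeridian.

32.985°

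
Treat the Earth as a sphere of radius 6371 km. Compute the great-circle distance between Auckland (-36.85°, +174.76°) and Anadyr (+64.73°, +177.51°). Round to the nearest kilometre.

Δλ = 177.51 − 174.76 = 2.75°.
Δφ = 64.73 − -36.85 = 101.58°.
a = sin²(Δφ/2) + cos φ₁ · cos φ₂ · sin²(Δλ/2) = 0.600565.
c = 2·atan2(√a, √(1−a)) = 1.77331 rad → d = 6371·c ≈ 11297.74 km.

11298 km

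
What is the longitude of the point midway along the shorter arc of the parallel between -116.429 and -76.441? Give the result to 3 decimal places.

Signed shortest Δλ from -116.429° to -76.441° is +39.988°.
Midpoint longitude = -116.429° + (+39.988°)/2 = -116.429° + 19.994° = -96.435°.

-96.435°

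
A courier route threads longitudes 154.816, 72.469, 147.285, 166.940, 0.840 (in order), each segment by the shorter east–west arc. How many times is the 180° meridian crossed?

Leg 1: +154.816° → +72.469°, shortest Δλ = -82.347° (west) — does not cross 180°.
Leg 2: +72.469° → +147.285°, shortest Δλ = 74.816° (east) — does not cross 180°.
Leg 3: +147.285° → +166.940°, shortest Δλ = 19.655° (east) — does not cross 180°.
Leg 4: +166.940° → +0.840°, shortest Δλ = -166.1° (west) — does not cross 180°.
Total crossings: 0.

0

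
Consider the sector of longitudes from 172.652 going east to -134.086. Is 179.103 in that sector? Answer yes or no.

Band width going east from +172.652° to -134.086°: ((-134.086 − 172.652) mod 360) = 53.262°.
Offset of +179.103° east of the west edge: ((179.103 − 172.652) mod 360) = 6.451°.
6.451° ≤ 53.262° ⇒ inside.

Yes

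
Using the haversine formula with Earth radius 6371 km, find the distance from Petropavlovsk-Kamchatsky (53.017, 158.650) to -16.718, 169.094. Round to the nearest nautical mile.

Δλ = 169.094 − 158.650 = 10.444°.
Δφ = -16.718 − 53.017 = -69.735°.
a = sin²(Δφ/2) + cos φ₁ · cos φ₂ · sin²(Δλ/2) = 0.331591.
c = 2·atan2(√a, √(1−a)) = 1.22726 rad → d = 6371·c ≈ 7818.88 km ≈ 4221.86 nmi.

4222 nmi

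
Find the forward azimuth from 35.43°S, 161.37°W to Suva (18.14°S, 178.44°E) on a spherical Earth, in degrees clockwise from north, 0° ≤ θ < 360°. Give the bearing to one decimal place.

Δλ = 178.44 − -161.37 = 339.81°; wrapped into (−180°, 180°]: -20.19°.
θ = atan2( sin Δλ · cos φ₂ , cos φ₁ · sin φ₂ − sin φ₁ · cos φ₂ · cos Δλ )
  = atan2(-0.32798, 0.26336) = -51.237° → normalised to [0°, 360°): 308.763°.

308.8°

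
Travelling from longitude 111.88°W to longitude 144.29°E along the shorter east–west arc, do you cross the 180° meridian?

Yes

Naïve |144.29 − -111.88| = 256.17° > 180°, so the shorter arc goes the other way round — across 180°.
Signed shortest Δλ = ((144.29 − -111.88 + 180) mod 360) − 180 = -103.83°.
Going west by 103.83° from -111.88° passes through 180° before reaching +144.29°.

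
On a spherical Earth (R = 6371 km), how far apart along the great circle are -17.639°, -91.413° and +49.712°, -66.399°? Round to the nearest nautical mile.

Δλ = -66.399 − -91.413 = 25.014°.
Δφ = 49.712 − -17.639 = 67.351°.
a = sin²(Δφ/2) + cos φ₁ · cos φ₂ · sin²(Δλ/2) = 0.336357.
c = 2·atan2(√a, √(1−a)) = 1.23737 rad → d = 6371·c ≈ 7883.27 km ≈ 4256.62 nmi.

4257 nmi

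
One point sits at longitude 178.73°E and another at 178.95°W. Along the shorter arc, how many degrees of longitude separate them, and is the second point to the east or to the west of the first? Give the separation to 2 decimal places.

2.32° east

Raw difference: -178.95 − 178.73 = -357.68°.
Normalise into (−180°, 180°]: -357.68° + 360° = 2.32°.
Positive ⇒ the second point lies to the east; separation 2.32°.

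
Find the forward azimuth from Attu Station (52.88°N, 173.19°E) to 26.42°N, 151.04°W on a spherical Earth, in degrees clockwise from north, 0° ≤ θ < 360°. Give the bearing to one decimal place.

Δλ = -151.04 − 173.19 = -324.23°; wrapped into (−180°, 180°]: 35.77°.
θ = atan2( sin Δλ · cos φ₂ , cos φ₁ · sin φ₂ − sin φ₁ · cos φ₂ · cos Δλ )
  = atan2(0.52348, -0.31087) = 120.704° → normalised to [0°, 360°): 120.704°.

120.7°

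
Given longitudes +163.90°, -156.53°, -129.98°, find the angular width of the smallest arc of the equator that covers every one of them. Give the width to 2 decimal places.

Sort the longitudes: -156.53°, -129.98°, +163.90°.
Eastward gaps between consecutive values (wrapping around): 26.55°, 293.88°, 39.57°.
Largest gap = 293.88° ⇒ minimal covering band is its complement: 360° − 293.88° = 66.12°.
Band runs from +163.90° eastward to -129.98°, crossing the antimeridian.

66.12°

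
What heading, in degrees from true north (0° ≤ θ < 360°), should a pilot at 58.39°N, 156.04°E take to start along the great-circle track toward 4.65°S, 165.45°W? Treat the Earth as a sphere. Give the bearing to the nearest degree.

139°

Δλ = -165.45 − 156.04 = -321.49°; wrapped into (−180°, 180°]: 38.51°.
θ = atan2( sin Δλ · cos φ₂ , cos φ₁ · sin φ₂ − sin φ₁ · cos φ₂ · cos Δλ )
  = atan2(0.62060, -0.70670) = 138.711° → normalised to [0°, 360°): 138.711°.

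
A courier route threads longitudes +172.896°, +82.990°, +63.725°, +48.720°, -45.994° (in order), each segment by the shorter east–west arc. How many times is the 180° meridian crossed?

Leg 1: +172.896° → +82.990°, shortest Δλ = -89.906° (west) — does not cross 180°.
Leg 2: +82.990° → +63.725°, shortest Δλ = -19.265° (west) — does not cross 180°.
Leg 3: +63.725° → +48.720°, shortest Δλ = -15.005° (west) — does not cross 180°.
Leg 4: +48.720° → -45.994°, shortest Δλ = -94.714° (west) — does not cross 180°.
Total crossings: 0.

0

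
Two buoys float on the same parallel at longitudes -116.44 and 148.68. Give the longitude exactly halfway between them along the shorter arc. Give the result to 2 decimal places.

-163.88°

Signed shortest Δλ from -116.44° to +148.68° is -94.88°.
Midpoint longitude = -116.44° + (-94.88°)/2 = -116.44° − 47.44° = -163.88°.
(The naïve average (-116.44 + +148.68)/2 = 16.12° is on the wrong side of the globe.)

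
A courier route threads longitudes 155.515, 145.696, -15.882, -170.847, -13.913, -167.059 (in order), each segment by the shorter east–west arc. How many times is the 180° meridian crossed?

Leg 1: +155.515° → +145.696°, shortest Δλ = -9.819° (west) — does not cross 180°.
Leg 2: +145.696° → -15.882°, shortest Δλ = -161.578° (west) — does not cross 180°.
Leg 3: -15.882° → -170.847°, shortest Δλ = -154.965° (west) — does not cross 180°.
Leg 4: -170.847° → -13.913°, shortest Δλ = 156.934° (east) — does not cross 180°.
Leg 5: -13.913° → -167.059°, shortest Δλ = -153.146° (west) — does not cross 180°.
Total crossings: 0.

0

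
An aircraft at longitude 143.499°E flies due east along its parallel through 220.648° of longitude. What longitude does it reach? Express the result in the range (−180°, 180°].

Start at +143.499°; shift +220.648° → +364.147°.
+364.147° lies outside (−180°, 180°]; subtract 360° → +4.147°.

4.147°E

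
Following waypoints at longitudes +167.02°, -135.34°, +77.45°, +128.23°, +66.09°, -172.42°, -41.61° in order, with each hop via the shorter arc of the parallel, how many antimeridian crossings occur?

3

Leg 1: +167.02° → -135.34°, shortest Δλ = 57.64° (east) — crosses 180°.
Leg 2: -135.34° → +77.45°, shortest Δλ = -147.21° (west) — crosses 180°.
Leg 3: +77.45° → +128.23°, shortest Δλ = 50.78° (east) — does not cross 180°.
Leg 4: +128.23° → +66.09°, shortest Δλ = -62.14° (west) — does not cross 180°.
Leg 5: +66.09° → -172.42°, shortest Δλ = 121.49° (east) — crosses 180°.
Leg 6: -172.42° → -41.61°, shortest Δλ = 130.81° (east) — does not cross 180°.
Total crossings: 3.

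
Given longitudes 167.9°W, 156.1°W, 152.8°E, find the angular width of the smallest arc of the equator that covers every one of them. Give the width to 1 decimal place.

51.1°

Sort the longitudes: -167.9°, -156.1°, +152.8°.
Eastward gaps between consecutive values (wrapping around): 11.8°, 308.9°, 39.3°.
Largest gap = 308.9° ⇒ minimal covering band is its complement: 360° − 308.9° = 51.1°.
Band runs from +152.8° eastward to -156.1°, crossing the antimeridian.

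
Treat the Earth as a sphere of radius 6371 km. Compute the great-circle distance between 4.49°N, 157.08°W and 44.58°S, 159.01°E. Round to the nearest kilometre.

6986 km

Δλ = 159.01 − -157.08 = 316.09°; wrapped into (−180°, 180°]: -43.91°.
Δφ = -44.58 − 4.49 = -49.07°.
a = sin²(Δφ/2) + cos φ₁ · cos φ₂ · sin²(Δλ/2) = 0.271691.
c = 2·atan2(√a, √(1−a)) = 1.09661 rad → d = 6371·c ≈ 6986.48 km.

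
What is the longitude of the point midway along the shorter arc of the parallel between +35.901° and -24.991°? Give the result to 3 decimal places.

Signed shortest Δλ from +35.901° to -24.991° is -60.892°.
Midpoint longitude = +35.901° + (-60.892°)/2 = +35.901° − 30.446° = +5.455°.

+5.455°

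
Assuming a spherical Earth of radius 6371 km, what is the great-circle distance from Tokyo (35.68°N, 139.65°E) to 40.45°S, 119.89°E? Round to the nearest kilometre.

8703 km

Δλ = 119.89 − 139.65 = -19.76°.
Δφ = -40.45 − 35.68 = -76.13°.
a = sin²(Δφ/2) + cos φ₁ · cos φ₂ · sin²(Δλ/2) = 0.398339.
c = 2·atan2(√a, √(1−a)) = 1.36605 rad → d = 6371·c ≈ 8703.08 km.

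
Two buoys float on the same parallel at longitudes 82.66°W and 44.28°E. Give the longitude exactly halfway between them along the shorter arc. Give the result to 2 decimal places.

Signed shortest Δλ from -82.66° to +44.28° is +126.94°.
Midpoint longitude = -82.66° + (+126.94°)/2 = -82.66° + 63.47° = -19.19°.

19.19°W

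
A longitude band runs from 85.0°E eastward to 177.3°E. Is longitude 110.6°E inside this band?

Yes

Band width going east from +85.0° to +177.3°: ((177.3 − 85.0) mod 360) = 92.3°.
Offset of +110.6° east of the west edge: ((110.6 − 85.0) mod 360) = 25.6°.
25.6° ≤ 92.3° ⇒ inside.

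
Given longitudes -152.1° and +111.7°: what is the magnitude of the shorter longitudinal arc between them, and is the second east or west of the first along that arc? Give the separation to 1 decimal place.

96.2° west

Raw difference: 111.7 − -152.1 = 263.8°.
Normalise into (−180°, 180°]: 263.8° − 360° = -96.2°.
Negative ⇒ the second point lies to the west; separation 96.2°.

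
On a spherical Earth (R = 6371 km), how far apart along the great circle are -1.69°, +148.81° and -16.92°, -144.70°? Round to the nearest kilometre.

7455 km

Δλ = -144.70 − 148.81 = -293.51°; wrapped into (−180°, 180°]: 66.49°.
Δφ = -16.92 − -1.69 = -15.23°.
a = sin²(Δφ/2) + cos φ₁ · cos φ₂ · sin²(Δλ/2) = 0.304971.
c = 2·atan2(√a, √(1−a)) = 1.17010 rad → d = 6371·c ≈ 7454.72 km.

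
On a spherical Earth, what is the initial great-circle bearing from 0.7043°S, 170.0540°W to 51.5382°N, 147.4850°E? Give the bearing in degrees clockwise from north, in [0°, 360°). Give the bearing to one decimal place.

Δλ = 147.4850 − -170.0540 = 317.5390°; wrapped into (−180°, 180°]: -42.4610°.
θ = atan2( sin Δλ · cos φ₂ , cos φ₁ · sin φ₂ − sin φ₁ · cos φ₂ · cos Δλ )
  = atan2(-0.41990, 0.78860) = -28.033° → normalised to [0°, 360°): 331.967°.

332.0°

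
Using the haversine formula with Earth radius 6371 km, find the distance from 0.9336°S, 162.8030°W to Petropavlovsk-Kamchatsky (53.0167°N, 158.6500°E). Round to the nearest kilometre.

Δλ = 158.6500 − -162.8030 = 321.4530°; wrapped into (−180°, 180°]: -38.5470°.
Δφ = 53.0167 − -0.9336 = 53.9503°.
a = sin²(Δφ/2) + cos φ₁ · cos φ₂ · sin²(Δλ/2) = 0.271291.
c = 2·atan2(√a, √(1−a)) = 1.09571 rad → d = 6371·c ≈ 6980.75 km.

6981 km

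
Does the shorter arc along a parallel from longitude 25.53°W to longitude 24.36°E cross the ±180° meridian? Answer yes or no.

Signed shortest Δλ = ((24.36 − -25.53 + 180) mod 360) − 180 = 49.89°.
Going east by 49.89° from -25.53° reaches +24.36° without touching 180°.

No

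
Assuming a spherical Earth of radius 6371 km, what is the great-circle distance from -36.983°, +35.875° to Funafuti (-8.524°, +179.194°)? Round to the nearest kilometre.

13675 km

Δλ = 179.194 − 35.875 = 143.319°.
Δφ = -8.524 − -36.983 = 28.459°.
a = sin²(Δφ/2) + cos φ₁ · cos φ₂ · sin²(Δλ/2) = 0.772192.
c = 2·atan2(√a, √(1−a)) = 2.14645 rad → d = 6371·c ≈ 13675.03 km.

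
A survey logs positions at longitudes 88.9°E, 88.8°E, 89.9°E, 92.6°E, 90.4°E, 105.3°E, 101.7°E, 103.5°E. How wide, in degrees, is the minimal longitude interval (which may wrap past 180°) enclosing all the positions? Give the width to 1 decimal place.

Sort the longitudes: +88.8°, +88.9°, +89.9°, +90.4°, +92.6°, +101.7°, +103.5°, +105.3°.
Eastward gaps between consecutive values (wrapping around): 0.1°, 1.0°, 0.5°, 2.2°, 9.1°, 1.8°, 1.8°, 343.5°.
Largest gap = 343.5° ⇒ minimal covering band is its complement: 360° − 343.5° = 16.5°.
Band runs from +88.8° eastward to +105.3°.

16.5°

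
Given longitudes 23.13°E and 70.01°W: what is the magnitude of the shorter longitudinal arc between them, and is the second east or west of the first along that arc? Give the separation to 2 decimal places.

93.14° west

Raw difference: -70.01 − 23.13 = -93.14°.
Normalise into (−180°, 180°]: -93.14° stays -93.14°.
Negative ⇒ the second point lies to the west; separation 93.14°.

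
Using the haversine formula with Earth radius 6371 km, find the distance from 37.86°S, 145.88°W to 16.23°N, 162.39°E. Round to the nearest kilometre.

Δλ = 162.39 − -145.88 = 308.27°; wrapped into (−180°, 180°]: -51.73°.
Δφ = 16.23 − -37.86 = 54.09°.
a = sin²(Δφ/2) + cos φ₁ · cos φ₂ · sin²(Δλ/2) = 0.351012.
c = 2·atan2(√a, √(1−a)) = 1.26822 rad → d = 6371·c ≈ 8079.86 km.

8080 km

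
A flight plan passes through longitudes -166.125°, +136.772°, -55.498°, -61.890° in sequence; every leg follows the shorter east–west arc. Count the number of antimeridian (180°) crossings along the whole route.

Leg 1: -166.125° → +136.772°, shortest Δλ = -57.103° (west) — crosses 180°.
Leg 2: +136.772° → -55.498°, shortest Δλ = 167.73° (east) — crosses 180°.
Leg 3: -55.498° → -61.890°, shortest Δλ = -6.392° (west) — does not cross 180°.
Total crossings: 2.

2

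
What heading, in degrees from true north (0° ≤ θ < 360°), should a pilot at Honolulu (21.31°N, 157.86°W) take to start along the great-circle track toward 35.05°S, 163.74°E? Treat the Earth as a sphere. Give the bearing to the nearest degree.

214°

Δλ = 163.74 − -157.86 = 321.60°; wrapped into (−180°, 180°]: -38.40°.
θ = atan2( sin Δλ · cos φ₂ , cos φ₁ · sin φ₂ − sin φ₁ · cos φ₂ · cos Δλ )
  = atan2(-0.50850, -0.76818) = -146.497° → normalised to [0°, 360°): 213.503°.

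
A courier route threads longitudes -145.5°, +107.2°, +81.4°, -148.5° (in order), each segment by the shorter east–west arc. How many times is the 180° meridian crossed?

Leg 1: -145.5° → +107.2°, shortest Δλ = -107.3° (west) — crosses 180°.
Leg 2: +107.2° → +81.4°, shortest Δλ = -25.8° (west) — does not cross 180°.
Leg 3: +81.4° → -148.5°, shortest Δλ = 130.1° (east) — crosses 180°.
Total crossings: 2.

2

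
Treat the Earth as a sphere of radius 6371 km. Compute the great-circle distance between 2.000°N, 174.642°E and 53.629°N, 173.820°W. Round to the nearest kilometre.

5838 km

Δλ = -173.820 − 174.642 = -348.462°; wrapped into (−180°, 180°]: 11.538°.
Δφ = 53.629 − 2.000 = 51.629°.
a = sin²(Δφ/2) + cos φ₁ · cos φ₂ · sin²(Δλ/2) = 0.195613.
c = 2·atan2(√a, √(1−a)) = 0.91628 rad → d = 6371·c ≈ 5837.63 km.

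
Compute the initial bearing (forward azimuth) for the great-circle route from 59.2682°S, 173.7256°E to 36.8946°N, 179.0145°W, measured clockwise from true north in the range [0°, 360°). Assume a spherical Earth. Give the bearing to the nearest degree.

6°

Δλ = -179.0145 − 173.7256 = -352.7401°; wrapped into (−180°, 180°]: 7.2599°.
θ = atan2( sin Δλ · cos φ₂ , cos φ₁ · sin φ₂ − sin φ₁ · cos φ₂ · cos Δλ )
  = atan2(0.10106, 0.98871) = 5.836° → normalised to [0°, 360°): 5.836°.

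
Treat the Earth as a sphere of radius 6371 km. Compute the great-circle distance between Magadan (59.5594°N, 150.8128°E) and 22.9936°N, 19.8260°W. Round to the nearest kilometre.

Δλ = -19.8260 − 150.8128 = -170.6388°.
Δφ = 22.9936 − 59.5594 = -36.5658°.
a = sin²(Δφ/2) + cos φ₁ · cos φ₂ · sin²(Δλ/2) = 0.561699.
c = 2·atan2(√a, √(1−a)) = 1.69451 rad → d = 6371·c ≈ 10795.72 km.

10796 km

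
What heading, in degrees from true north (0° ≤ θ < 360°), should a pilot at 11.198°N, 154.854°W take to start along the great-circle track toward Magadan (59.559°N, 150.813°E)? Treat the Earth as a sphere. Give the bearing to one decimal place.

332.4°

Δλ = 150.813 − -154.854 = 305.667°; wrapped into (−180°, 180°]: -54.333°.
θ = atan2( sin Δλ · cos φ₂ , cos φ₁ · sin φ₂ − sin φ₁ · cos φ₂ · cos Δλ )
  = atan2(-0.41161, 0.78837) = -27.569° → normalised to [0°, 360°): 332.431°.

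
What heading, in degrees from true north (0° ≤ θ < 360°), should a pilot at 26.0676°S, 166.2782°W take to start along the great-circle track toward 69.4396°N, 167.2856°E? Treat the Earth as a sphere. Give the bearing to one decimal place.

Δλ = 167.2856 − -166.2782 = 333.5638°; wrapped into (−180°, 180°]: -26.4362°.
θ = atan2( sin Δλ · cos φ₂ , cos φ₁ · sin φ₂ − sin φ₁ · cos φ₂ · cos Δλ )
  = atan2(-0.15635, 0.97925) = -9.072° → normalised to [0°, 360°): 350.928°.

350.9°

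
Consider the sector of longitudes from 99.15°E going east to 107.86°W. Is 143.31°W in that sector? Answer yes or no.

Band width going east from +99.15° to -107.86°: ((-107.86 − 99.15) mod 360) = 152.99°.
Offset of -143.31° east of the west edge: ((-143.31 − 99.15) mod 360) = 117.54°.
117.54° ≤ 152.99° ⇒ inside.

Yes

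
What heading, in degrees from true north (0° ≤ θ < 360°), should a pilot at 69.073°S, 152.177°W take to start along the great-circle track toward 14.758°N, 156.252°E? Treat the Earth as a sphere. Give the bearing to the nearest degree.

Δλ = 156.252 − -152.177 = 308.429°; wrapped into (−180°, 180°]: -51.571°.
θ = atan2( sin Δλ · cos φ₂ , cos φ₁ · sin φ₂ − sin φ₁ · cos φ₂ · cos Δλ )
  = atan2(-0.75754, 0.65238) = -49.265° → normalised to [0°, 360°): 310.735°.

311°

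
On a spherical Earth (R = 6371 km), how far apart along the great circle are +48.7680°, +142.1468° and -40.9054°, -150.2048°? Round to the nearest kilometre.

11969 km

Δλ = -150.2048 − 142.1468 = -292.3516°; wrapped into (−180°, 180°]: 67.6484°.
Δφ = -40.9054 − 48.7680 = -89.6734°.
a = sin²(Δφ/2) + cos φ₁ · cos φ₂ · sin²(Δλ/2) = 0.651504.
c = 2·atan2(√a, √(1−a)) = 1.87864 rad → d = 6371·c ≈ 11968.84 km.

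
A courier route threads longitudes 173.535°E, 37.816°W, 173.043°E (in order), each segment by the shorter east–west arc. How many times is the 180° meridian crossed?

Leg 1: +173.535° → -37.816°, shortest Δλ = 148.649° (east) — crosses 180°.
Leg 2: -37.816° → +173.043°, shortest Δλ = -149.141° (west) — crosses 180°.
Total crossings: 2.

2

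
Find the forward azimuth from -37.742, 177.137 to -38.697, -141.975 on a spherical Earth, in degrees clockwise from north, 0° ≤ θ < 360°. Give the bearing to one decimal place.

Δλ = -141.975 − 177.137 = -319.112°; wrapped into (−180°, 180°]: 40.888°.
θ = atan2( sin Δλ · cos φ₂ , cos φ₁ · sin φ₂ − sin φ₁ · cos φ₂ · cos Δλ )
  = atan2(0.51088, -0.13324) = 104.617° → normalised to [0°, 360°): 104.617°.

104.6°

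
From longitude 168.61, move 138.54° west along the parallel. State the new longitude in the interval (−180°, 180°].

+30.07°

Start at +168.61°; shift −138.54° → +30.07°.
+30.07° already lies in (−180°, 180°].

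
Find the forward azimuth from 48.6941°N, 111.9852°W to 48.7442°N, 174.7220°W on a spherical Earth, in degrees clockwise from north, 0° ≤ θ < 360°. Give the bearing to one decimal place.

294.7°

Δλ = -174.7220 − -111.9852 = -62.7368°.
θ = atan2( sin Δλ · cos φ₂ , cos φ₁ · sin φ₂ − sin φ₁ · cos φ₂ · cos Δλ )
  = atan2(-0.58617, 0.26932) = -65.323° → normalised to [0°, 360°): 294.677°.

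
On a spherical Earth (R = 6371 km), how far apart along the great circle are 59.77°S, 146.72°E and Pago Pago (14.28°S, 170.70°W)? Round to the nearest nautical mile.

3307 nmi

Δλ = -170.70 − 146.72 = -317.42°; wrapped into (−180°, 180°]: 42.58°.
Δφ = -14.28 − -59.77 = 45.49°.
a = sin²(Δφ/2) + cos φ₁ · cos φ₂ · sin²(Δλ/2) = 0.213807.
c = 2·atan2(√a, √(1−a)) = 0.96138 rad → d = 6371·c ≈ 6124.97 km ≈ 3307.22 nmi.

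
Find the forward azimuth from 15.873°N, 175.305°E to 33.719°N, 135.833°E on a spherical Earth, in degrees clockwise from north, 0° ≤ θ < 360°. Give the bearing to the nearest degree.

304°

Δλ = 135.833 − 175.305 = -39.472°.
θ = atan2( sin Δλ · cos φ₂ , cos φ₁ · sin φ₂ − sin φ₁ · cos φ₂ · cos Δλ )
  = atan2(-0.52876, 0.35834) = -55.874° → normalised to [0°, 360°): 304.126°.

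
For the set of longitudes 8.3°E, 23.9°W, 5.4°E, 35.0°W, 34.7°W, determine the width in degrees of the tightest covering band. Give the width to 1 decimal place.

Sort the longitudes: -35.0°, -34.7°, -23.9°, +5.4°, +8.3°.
Eastward gaps between consecutive values (wrapping around): 0.3°, 10.8°, 29.3°, 2.9°, 316.7°.
Largest gap = 316.7° ⇒ minimal covering band is its complement: 360° − 316.7° = 43.3°.
Band runs from -35.0° eastward to +8.3°.

43.3°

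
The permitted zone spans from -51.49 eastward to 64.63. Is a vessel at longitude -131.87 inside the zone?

Band width going east from -51.49° to +64.63°: ((64.63 − -51.49) mod 360) = 116.12°.
Offset of -131.87° east of the west edge: ((-131.87 − -51.49) mod 360) = 279.62°.
279.62° > 116.12° ⇒ outside.

No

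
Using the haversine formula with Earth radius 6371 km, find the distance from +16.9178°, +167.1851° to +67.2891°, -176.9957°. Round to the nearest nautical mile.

Δλ = -176.9957 − 167.1851 = -344.1808°; wrapped into (−180°, 180°]: 15.8192°.
Δφ = 67.2891 − 16.9178 = 50.3713°.
a = sin²(Δφ/2) + cos φ₁ · cos φ₂ · sin²(Δλ/2) = 0.188090.
c = 2·atan2(√a, √(1−a)) = 0.89717 rad → d = 6371·c ≈ 5715.90 km ≈ 3086.34 nmi.

3086 nmi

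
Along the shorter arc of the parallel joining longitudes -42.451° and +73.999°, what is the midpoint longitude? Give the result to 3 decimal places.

+15.774°

Signed shortest Δλ from -42.451° to +73.999° is +116.450°.
Midpoint longitude = -42.451° + (+116.450°)/2 = -42.451° + 58.225° = +15.774°.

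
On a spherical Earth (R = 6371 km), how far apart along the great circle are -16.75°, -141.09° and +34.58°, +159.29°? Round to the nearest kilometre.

8495 km

Δλ = 159.29 − -141.09 = 300.38°; wrapped into (−180°, 180°]: -59.62°.
Δφ = 34.58 − -16.75 = 51.33°.
a = sin²(Δφ/2) + cos φ₁ · cos φ₂ · sin²(Δλ/2) = 0.382424.
c = 2·atan2(√a, √(1−a)) = 1.33342 rad → d = 6371·c ≈ 8495.22 km.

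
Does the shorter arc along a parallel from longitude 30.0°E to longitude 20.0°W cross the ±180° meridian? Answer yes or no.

Signed shortest Δλ = ((-20.0 − 30.0 + 180) mod 360) − 180 = -50.0°.
Going west by 50.0° from +30.0° reaches -20.0° without touching 180°.

No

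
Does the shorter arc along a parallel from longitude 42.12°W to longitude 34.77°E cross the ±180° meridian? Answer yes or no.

No

Signed shortest Δλ = ((34.77 − -42.12 + 180) mod 360) − 180 = 76.89°.
Going east by 76.89° from -42.12° reaches +34.77° without touching 180°.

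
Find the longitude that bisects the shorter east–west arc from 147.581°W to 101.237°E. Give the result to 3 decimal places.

156.828°E

Signed shortest Δλ from -147.581° to +101.237° is -111.182°.
Midpoint longitude = -147.581° + (-111.182°)/2 = -147.581° − 55.591° = -203.172°.
Normalise into (−180°, 180°]: +156.828°.
(The naïve average (-147.581 + +101.237)/2 = -23.172° is on the wrong side of the globe.)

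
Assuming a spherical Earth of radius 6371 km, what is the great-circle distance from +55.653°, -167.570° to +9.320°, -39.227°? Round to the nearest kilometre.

Δλ = -39.227 − -167.570 = 128.343°.
Δφ = 9.320 − 55.653 = -46.333°.
a = sin²(Δφ/2) + cos φ₁ · cos φ₂ · sin²(Δλ/2) = 0.605841.
c = 2·atan2(√a, √(1−a)) = 1.78409 rad → d = 6371·c ≈ 11366.46 km.

11366 km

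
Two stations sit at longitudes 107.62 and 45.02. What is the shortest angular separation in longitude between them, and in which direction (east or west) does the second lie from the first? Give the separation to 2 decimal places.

62.60° west

Raw difference: 45.02 − 107.62 = -62.6°.
Normalise into (−180°, 180°]: -62.6° stays -62.6°.
Negative ⇒ the second point lies to the west; separation 62.60°.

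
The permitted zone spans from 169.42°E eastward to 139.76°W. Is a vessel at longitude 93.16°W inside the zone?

Band width going east from +169.42° to -139.76°: ((-139.76 − 169.42) mod 360) = 50.82°.
Offset of -93.16° east of the west edge: ((-93.16 − 169.42) mod 360) = 97.42°.
97.42° > 50.82° ⇒ outside.

No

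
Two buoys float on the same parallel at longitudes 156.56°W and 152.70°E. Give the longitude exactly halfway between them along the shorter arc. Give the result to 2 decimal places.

178.07°E

Signed shortest Δλ from -156.56° to +152.70° is -50.74°.
Midpoint longitude = -156.56° + (-50.74°)/2 = -156.56° − 25.37° = -181.93°.
Normalise into (−180°, 180°]: +178.07°.
(The naïve average (-156.56 + +152.70)/2 = -1.93° is on the wrong side of the globe.)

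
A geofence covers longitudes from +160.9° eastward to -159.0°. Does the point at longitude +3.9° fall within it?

Band width going east from +160.9° to -159.0°: ((-159.0 − 160.9) mod 360) = 40.1°.
Offset of +3.9° east of the west edge: ((3.9 − 160.9) mod 360) = 203.0°.
203.0° > 40.1° ⇒ outside.

No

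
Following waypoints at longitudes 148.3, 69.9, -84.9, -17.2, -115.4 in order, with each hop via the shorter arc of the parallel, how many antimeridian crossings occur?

0

Leg 1: +148.3° → +69.9°, shortest Δλ = -78.4° (west) — does not cross 180°.
Leg 2: +69.9° → -84.9°, shortest Δλ = -154.8° (west) — does not cross 180°.
Leg 3: -84.9° → -17.2°, shortest Δλ = 67.7° (east) — does not cross 180°.
Leg 4: -17.2° → -115.4°, shortest Δλ = -98.2° (west) — does not cross 180°.
Total crossings: 0.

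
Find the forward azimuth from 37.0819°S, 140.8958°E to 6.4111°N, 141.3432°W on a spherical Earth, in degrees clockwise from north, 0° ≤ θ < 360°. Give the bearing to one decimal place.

Δλ = -141.3432 − 140.8958 = -282.2390°; wrapped into (−180°, 180°]: 77.7610°.
θ = atan2( sin Δλ · cos φ₂ , cos φ₁ · sin φ₂ − sin φ₁ · cos φ₂ · cos Δλ )
  = atan2(0.97116, 0.21610) = 77.455° → normalised to [0°, 360°): 77.455°.

77.5°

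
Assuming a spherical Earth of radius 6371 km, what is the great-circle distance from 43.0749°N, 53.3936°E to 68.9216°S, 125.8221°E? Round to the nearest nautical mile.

7440 nmi

Δλ = 125.8221 − 53.3936 = 72.4285°.
Δφ = -68.9216 − 43.0749 = -111.9965°.
a = sin²(Δφ/2) + cos φ₁ · cos φ₂ · sin²(Δλ/2) = 0.778973.
c = 2·atan2(√a, √(1−a)) = 2.16271 rad → d = 6371·c ≈ 13778.60 km ≈ 7439.85 nmi.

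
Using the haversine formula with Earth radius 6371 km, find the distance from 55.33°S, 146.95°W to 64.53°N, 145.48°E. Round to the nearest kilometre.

14509 km

Δλ = 145.48 − -146.95 = 292.43°; wrapped into (−180°, 180°]: -67.57°.
Δφ = 64.53 − -55.33 = 119.86°.
a = sin²(Δφ/2) + cos φ₁ · cos φ₂ · sin²(Δλ/2) = 0.824585.
c = 2·atan2(√a, √(1−a)) = 2.27729 rad → d = 6371·c ≈ 14508.62 km.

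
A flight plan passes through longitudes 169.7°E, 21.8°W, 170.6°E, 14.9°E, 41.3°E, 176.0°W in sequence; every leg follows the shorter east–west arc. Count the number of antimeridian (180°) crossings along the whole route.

3

Leg 1: +169.7° → -21.8°, shortest Δλ = 168.5° (east) — crosses 180°.
Leg 2: -21.8° → +170.6°, shortest Δλ = -167.6° (west) — crosses 180°.
Leg 3: +170.6° → +14.9°, shortest Δλ = -155.7° (west) — does not cross 180°.
Leg 4: +14.9° → +41.3°, shortest Δλ = 26.4° (east) — does not cross 180°.
Leg 5: +41.3° → -176.0°, shortest Δλ = 142.7° (east) — crosses 180°.
Total crossings: 3.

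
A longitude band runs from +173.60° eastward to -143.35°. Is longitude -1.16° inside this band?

No

Band width going east from +173.60° to -143.35°: ((-143.35 − 173.60) mod 360) = 43.05°.
Offset of -1.16° east of the west edge: ((-1.16 − 173.60) mod 360) = 185.24°.
185.24° > 43.05° ⇒ outside.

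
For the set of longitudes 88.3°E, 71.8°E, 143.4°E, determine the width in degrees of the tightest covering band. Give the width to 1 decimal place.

71.6°

Sort the longitudes: +71.8°, +88.3°, +143.4°.
Eastward gaps between consecutive values (wrapping around): 16.5°, 55.1°, 288.4°.
Largest gap = 288.4° ⇒ minimal covering band is its complement: 360° − 288.4° = 71.6°.
Band runs from +71.8° eastward to +143.4°.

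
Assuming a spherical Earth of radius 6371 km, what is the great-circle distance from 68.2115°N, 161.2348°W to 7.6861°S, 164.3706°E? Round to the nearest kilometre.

Δλ = 164.3706 − -161.2348 = 325.6054°; wrapped into (−180°, 180°]: -34.3946°.
Δφ = -7.6861 − 68.2115 = -75.8976°.
a = sin²(Δφ/2) + cos φ₁ · cos φ₂ · sin²(Δλ/2) = 0.410328.
c = 2·atan2(√a, √(1−a)) = 1.39048 rad → d = 6371·c ≈ 8858.73 km.

8859 km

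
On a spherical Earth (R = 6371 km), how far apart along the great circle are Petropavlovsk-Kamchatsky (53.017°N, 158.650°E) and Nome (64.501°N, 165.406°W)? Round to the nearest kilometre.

Δλ = -165.406 − 158.650 = -324.056°; wrapped into (−180°, 180°]: 35.944°.
Δφ = 64.501 − 53.017 = 11.484°.
a = sin²(Δφ/2) + cos φ₁ · cos φ₂ · sin²(Δλ/2) = 0.034666.
c = 2·atan2(√a, √(1−a)) = 0.37456 rad → d = 6371·c ≈ 2386.32 km.

2386 km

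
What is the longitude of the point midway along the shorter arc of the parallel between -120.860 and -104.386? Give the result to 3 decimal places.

Signed shortest Δλ from -120.860° to -104.386° is +16.474°.
Midpoint longitude = -120.860° + (+16.474°)/2 = -120.860° + 8.237° = -112.623°.

-112.623°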